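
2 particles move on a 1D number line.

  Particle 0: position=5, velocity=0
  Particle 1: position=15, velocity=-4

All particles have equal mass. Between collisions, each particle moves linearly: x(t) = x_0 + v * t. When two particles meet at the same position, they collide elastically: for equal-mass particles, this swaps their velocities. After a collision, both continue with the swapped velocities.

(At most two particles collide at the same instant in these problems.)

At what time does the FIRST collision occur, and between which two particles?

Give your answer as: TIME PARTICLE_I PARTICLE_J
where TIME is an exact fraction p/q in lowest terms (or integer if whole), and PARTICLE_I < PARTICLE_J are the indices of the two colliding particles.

Answer: 5/2 0 1

Derivation:
Pair (0,1): pos 5,15 vel 0,-4 -> gap=10, closing at 4/unit, collide at t=5/2
Earliest collision: t=5/2 between 0 and 1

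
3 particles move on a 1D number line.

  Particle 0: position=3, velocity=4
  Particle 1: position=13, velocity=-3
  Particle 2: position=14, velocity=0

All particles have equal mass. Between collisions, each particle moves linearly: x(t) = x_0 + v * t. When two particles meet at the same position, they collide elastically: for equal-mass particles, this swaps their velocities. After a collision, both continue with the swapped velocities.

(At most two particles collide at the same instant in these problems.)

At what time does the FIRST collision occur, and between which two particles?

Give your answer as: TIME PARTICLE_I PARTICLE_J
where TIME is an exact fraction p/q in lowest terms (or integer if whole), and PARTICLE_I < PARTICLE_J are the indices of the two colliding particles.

Pair (0,1): pos 3,13 vel 4,-3 -> gap=10, closing at 7/unit, collide at t=10/7
Pair (1,2): pos 13,14 vel -3,0 -> not approaching (rel speed -3 <= 0)
Earliest collision: t=10/7 between 0 and 1

Answer: 10/7 0 1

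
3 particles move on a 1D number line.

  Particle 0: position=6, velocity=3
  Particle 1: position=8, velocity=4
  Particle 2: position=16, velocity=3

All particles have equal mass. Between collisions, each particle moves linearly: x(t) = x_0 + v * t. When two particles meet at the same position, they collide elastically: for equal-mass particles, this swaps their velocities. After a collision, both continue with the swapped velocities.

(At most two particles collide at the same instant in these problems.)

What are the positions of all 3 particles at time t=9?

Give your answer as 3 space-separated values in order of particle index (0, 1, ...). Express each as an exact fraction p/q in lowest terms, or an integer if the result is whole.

Answer: 33 43 44

Derivation:
Collision at t=8: particles 1 and 2 swap velocities; positions: p0=30 p1=40 p2=40; velocities now: v0=3 v1=3 v2=4
Advance to t=9 (no further collisions before then); velocities: v0=3 v1=3 v2=4; positions = 33 43 44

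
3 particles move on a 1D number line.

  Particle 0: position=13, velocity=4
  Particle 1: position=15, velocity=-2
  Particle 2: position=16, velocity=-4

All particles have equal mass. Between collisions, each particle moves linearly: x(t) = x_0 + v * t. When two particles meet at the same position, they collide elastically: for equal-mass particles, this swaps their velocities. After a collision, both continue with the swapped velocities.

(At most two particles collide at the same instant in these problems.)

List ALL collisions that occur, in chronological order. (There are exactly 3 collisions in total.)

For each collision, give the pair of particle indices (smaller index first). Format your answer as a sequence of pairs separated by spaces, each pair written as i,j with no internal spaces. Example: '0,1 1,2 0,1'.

Collision at t=1/3: particles 0 and 1 swap velocities; positions: p0=43/3 p1=43/3 p2=44/3; velocities now: v0=-2 v1=4 v2=-4
Collision at t=3/8: particles 1 and 2 swap velocities; positions: p0=57/4 p1=29/2 p2=29/2; velocities now: v0=-2 v1=-4 v2=4
Collision at t=1/2: particles 0 and 1 swap velocities; positions: p0=14 p1=14 p2=15; velocities now: v0=-4 v1=-2 v2=4

Answer: 0,1 1,2 0,1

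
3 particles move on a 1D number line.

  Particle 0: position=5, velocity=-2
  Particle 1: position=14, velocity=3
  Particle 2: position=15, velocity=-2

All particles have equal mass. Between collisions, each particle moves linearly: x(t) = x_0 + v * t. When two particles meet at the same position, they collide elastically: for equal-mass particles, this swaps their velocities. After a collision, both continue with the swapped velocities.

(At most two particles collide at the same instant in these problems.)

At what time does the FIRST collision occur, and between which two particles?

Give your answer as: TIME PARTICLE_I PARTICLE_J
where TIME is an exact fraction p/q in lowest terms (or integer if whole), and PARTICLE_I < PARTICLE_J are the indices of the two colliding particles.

Answer: 1/5 1 2

Derivation:
Pair (0,1): pos 5,14 vel -2,3 -> not approaching (rel speed -5 <= 0)
Pair (1,2): pos 14,15 vel 3,-2 -> gap=1, closing at 5/unit, collide at t=1/5
Earliest collision: t=1/5 between 1 and 2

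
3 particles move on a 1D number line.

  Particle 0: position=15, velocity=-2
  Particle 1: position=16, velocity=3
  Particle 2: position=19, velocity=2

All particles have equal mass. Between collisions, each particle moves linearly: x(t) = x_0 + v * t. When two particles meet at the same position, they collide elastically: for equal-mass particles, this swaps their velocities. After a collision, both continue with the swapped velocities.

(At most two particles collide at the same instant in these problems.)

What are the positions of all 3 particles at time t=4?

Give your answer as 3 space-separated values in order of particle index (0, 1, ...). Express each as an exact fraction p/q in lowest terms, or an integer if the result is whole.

Answer: 7 27 28

Derivation:
Collision at t=3: particles 1 and 2 swap velocities; positions: p0=9 p1=25 p2=25; velocities now: v0=-2 v1=2 v2=3
Advance to t=4 (no further collisions before then); velocities: v0=-2 v1=2 v2=3; positions = 7 27 28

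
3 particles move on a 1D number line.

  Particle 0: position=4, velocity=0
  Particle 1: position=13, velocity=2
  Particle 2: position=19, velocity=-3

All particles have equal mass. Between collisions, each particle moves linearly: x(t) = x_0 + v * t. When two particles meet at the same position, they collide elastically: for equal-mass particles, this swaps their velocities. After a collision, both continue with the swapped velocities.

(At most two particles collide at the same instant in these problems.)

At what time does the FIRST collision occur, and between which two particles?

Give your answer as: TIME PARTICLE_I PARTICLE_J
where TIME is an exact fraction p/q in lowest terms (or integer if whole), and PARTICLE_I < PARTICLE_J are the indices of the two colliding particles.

Answer: 6/5 1 2

Derivation:
Pair (0,1): pos 4,13 vel 0,2 -> not approaching (rel speed -2 <= 0)
Pair (1,2): pos 13,19 vel 2,-3 -> gap=6, closing at 5/unit, collide at t=6/5
Earliest collision: t=6/5 between 1 and 2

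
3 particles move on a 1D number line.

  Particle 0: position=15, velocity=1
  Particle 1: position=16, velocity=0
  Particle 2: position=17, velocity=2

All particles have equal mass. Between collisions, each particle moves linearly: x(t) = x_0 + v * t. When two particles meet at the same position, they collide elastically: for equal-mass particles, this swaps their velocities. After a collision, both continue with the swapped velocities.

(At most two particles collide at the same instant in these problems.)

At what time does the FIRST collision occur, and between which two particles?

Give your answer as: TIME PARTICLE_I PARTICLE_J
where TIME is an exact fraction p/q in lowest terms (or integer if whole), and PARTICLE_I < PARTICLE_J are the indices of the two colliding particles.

Pair (0,1): pos 15,16 vel 1,0 -> gap=1, closing at 1/unit, collide at t=1
Pair (1,2): pos 16,17 vel 0,2 -> not approaching (rel speed -2 <= 0)
Earliest collision: t=1 between 0 and 1

Answer: 1 0 1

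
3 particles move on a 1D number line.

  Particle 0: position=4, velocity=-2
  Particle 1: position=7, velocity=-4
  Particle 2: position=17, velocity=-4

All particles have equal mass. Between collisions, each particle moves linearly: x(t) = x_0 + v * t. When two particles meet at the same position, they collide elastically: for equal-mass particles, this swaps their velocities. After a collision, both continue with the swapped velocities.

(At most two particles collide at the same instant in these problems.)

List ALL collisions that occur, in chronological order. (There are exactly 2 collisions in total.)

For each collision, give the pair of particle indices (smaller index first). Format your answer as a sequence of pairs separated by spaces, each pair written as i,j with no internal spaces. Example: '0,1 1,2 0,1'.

Collision at t=3/2: particles 0 and 1 swap velocities; positions: p0=1 p1=1 p2=11; velocities now: v0=-4 v1=-2 v2=-4
Collision at t=13/2: particles 1 and 2 swap velocities; positions: p0=-19 p1=-9 p2=-9; velocities now: v0=-4 v1=-4 v2=-2

Answer: 0,1 1,2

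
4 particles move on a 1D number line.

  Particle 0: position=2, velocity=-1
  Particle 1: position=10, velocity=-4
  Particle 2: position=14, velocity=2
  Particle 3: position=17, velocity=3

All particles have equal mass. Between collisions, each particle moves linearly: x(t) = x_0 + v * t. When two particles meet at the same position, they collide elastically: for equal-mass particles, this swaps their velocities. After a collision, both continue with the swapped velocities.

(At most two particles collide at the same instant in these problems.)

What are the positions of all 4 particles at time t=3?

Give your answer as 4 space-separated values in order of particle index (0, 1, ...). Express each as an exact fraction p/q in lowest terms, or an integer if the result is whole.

Answer: -2 -1 20 26

Derivation:
Collision at t=8/3: particles 0 and 1 swap velocities; positions: p0=-2/3 p1=-2/3 p2=58/3 p3=25; velocities now: v0=-4 v1=-1 v2=2 v3=3
Advance to t=3 (no further collisions before then); velocities: v0=-4 v1=-1 v2=2 v3=3; positions = -2 -1 20 26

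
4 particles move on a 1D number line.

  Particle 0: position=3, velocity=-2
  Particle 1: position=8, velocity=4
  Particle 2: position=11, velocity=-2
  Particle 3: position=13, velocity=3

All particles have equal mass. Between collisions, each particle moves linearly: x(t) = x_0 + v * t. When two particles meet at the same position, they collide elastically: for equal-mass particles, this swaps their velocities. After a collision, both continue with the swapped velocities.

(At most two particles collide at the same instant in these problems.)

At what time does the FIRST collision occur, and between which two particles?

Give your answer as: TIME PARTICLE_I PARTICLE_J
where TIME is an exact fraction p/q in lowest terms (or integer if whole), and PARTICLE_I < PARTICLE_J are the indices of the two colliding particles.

Pair (0,1): pos 3,8 vel -2,4 -> not approaching (rel speed -6 <= 0)
Pair (1,2): pos 8,11 vel 4,-2 -> gap=3, closing at 6/unit, collide at t=1/2
Pair (2,3): pos 11,13 vel -2,3 -> not approaching (rel speed -5 <= 0)
Earliest collision: t=1/2 between 1 and 2

Answer: 1/2 1 2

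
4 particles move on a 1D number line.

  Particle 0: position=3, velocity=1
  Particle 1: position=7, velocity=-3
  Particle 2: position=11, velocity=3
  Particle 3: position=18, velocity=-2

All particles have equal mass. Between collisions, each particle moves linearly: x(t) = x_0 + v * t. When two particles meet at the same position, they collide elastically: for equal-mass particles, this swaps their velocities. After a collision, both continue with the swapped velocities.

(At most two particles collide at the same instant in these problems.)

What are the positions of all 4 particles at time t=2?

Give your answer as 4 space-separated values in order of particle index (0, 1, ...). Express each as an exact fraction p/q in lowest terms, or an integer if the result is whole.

Collision at t=1: particles 0 and 1 swap velocities; positions: p0=4 p1=4 p2=14 p3=16; velocities now: v0=-3 v1=1 v2=3 v3=-2
Collision at t=7/5: particles 2 and 3 swap velocities; positions: p0=14/5 p1=22/5 p2=76/5 p3=76/5; velocities now: v0=-3 v1=1 v2=-2 v3=3
Advance to t=2 (no further collisions before then); velocities: v0=-3 v1=1 v2=-2 v3=3; positions = 1 5 14 17

Answer: 1 5 14 17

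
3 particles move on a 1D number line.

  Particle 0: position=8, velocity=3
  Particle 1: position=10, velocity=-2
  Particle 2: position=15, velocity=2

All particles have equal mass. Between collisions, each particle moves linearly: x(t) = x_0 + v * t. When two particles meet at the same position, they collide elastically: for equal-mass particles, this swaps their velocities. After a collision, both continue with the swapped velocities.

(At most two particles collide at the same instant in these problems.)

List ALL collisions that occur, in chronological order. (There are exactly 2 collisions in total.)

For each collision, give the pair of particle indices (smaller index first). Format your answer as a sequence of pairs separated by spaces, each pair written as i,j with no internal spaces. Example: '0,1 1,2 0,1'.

Collision at t=2/5: particles 0 and 1 swap velocities; positions: p0=46/5 p1=46/5 p2=79/5; velocities now: v0=-2 v1=3 v2=2
Collision at t=7: particles 1 and 2 swap velocities; positions: p0=-4 p1=29 p2=29; velocities now: v0=-2 v1=2 v2=3

Answer: 0,1 1,2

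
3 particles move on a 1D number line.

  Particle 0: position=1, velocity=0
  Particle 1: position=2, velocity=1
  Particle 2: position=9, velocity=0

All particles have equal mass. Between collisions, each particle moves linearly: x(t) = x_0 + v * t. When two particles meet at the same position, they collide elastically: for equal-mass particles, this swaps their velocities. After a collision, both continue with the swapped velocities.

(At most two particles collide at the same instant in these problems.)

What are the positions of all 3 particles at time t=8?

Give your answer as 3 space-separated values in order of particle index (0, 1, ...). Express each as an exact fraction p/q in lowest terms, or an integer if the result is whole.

Answer: 1 9 10

Derivation:
Collision at t=7: particles 1 and 2 swap velocities; positions: p0=1 p1=9 p2=9; velocities now: v0=0 v1=0 v2=1
Advance to t=8 (no further collisions before then); velocities: v0=0 v1=0 v2=1; positions = 1 9 10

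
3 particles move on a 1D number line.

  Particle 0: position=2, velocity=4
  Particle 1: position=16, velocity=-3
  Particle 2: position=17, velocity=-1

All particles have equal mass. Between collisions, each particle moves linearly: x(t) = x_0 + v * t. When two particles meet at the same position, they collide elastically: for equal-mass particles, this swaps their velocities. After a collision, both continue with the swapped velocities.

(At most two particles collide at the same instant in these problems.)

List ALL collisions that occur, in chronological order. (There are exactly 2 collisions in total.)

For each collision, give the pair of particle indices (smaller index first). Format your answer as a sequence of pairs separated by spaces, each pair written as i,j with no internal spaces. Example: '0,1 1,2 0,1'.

Answer: 0,1 1,2

Derivation:
Collision at t=2: particles 0 and 1 swap velocities; positions: p0=10 p1=10 p2=15; velocities now: v0=-3 v1=4 v2=-1
Collision at t=3: particles 1 and 2 swap velocities; positions: p0=7 p1=14 p2=14; velocities now: v0=-3 v1=-1 v2=4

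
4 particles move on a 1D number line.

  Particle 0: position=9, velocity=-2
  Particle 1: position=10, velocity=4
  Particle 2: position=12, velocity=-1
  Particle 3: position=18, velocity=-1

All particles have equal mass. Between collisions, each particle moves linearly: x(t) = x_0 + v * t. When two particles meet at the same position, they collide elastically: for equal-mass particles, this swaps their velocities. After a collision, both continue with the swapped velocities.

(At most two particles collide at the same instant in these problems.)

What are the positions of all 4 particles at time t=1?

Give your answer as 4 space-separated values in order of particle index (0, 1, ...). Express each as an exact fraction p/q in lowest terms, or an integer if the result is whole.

Collision at t=2/5: particles 1 and 2 swap velocities; positions: p0=41/5 p1=58/5 p2=58/5 p3=88/5; velocities now: v0=-2 v1=-1 v2=4 v3=-1
Advance to t=1 (no further collisions before then); velocities: v0=-2 v1=-1 v2=4 v3=-1; positions = 7 11 14 17

Answer: 7 11 14 17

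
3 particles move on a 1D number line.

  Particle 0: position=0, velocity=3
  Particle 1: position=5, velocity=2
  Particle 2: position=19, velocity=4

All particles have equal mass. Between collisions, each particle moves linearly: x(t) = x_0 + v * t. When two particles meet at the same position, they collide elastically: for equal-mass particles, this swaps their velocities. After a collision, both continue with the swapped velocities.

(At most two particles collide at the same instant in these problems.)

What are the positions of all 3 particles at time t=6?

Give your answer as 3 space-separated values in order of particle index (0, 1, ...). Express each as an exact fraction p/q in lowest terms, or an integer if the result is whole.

Answer: 17 18 43

Derivation:
Collision at t=5: particles 0 and 1 swap velocities; positions: p0=15 p1=15 p2=39; velocities now: v0=2 v1=3 v2=4
Advance to t=6 (no further collisions before then); velocities: v0=2 v1=3 v2=4; positions = 17 18 43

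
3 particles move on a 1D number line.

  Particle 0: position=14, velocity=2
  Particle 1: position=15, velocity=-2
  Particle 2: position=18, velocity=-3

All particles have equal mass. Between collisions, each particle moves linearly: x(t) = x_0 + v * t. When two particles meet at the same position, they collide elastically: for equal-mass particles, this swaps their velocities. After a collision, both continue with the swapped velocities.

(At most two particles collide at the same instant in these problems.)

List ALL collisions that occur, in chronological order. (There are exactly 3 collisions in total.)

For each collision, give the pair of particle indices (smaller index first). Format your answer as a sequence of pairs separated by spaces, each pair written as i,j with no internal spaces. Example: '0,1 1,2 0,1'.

Collision at t=1/4: particles 0 and 1 swap velocities; positions: p0=29/2 p1=29/2 p2=69/4; velocities now: v0=-2 v1=2 v2=-3
Collision at t=4/5: particles 1 and 2 swap velocities; positions: p0=67/5 p1=78/5 p2=78/5; velocities now: v0=-2 v1=-3 v2=2
Collision at t=3: particles 0 and 1 swap velocities; positions: p0=9 p1=9 p2=20; velocities now: v0=-3 v1=-2 v2=2

Answer: 0,1 1,2 0,1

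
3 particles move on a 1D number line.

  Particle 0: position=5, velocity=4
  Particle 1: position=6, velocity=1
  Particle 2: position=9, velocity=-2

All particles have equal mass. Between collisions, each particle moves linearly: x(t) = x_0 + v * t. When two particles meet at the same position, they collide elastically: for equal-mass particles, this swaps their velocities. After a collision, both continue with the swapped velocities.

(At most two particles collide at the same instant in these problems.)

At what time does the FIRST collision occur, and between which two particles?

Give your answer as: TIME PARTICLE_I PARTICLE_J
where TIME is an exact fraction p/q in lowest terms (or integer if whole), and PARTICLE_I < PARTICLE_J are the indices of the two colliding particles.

Answer: 1/3 0 1

Derivation:
Pair (0,1): pos 5,6 vel 4,1 -> gap=1, closing at 3/unit, collide at t=1/3
Pair (1,2): pos 6,9 vel 1,-2 -> gap=3, closing at 3/unit, collide at t=1
Earliest collision: t=1/3 between 0 and 1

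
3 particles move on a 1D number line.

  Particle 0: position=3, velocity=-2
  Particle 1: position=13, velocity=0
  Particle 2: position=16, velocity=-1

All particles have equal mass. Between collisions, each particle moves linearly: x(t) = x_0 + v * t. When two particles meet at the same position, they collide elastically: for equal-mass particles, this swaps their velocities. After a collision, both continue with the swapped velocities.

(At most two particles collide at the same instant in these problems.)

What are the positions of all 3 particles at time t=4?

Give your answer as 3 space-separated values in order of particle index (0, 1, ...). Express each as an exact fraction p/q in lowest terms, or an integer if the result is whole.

Answer: -5 12 13

Derivation:
Collision at t=3: particles 1 and 2 swap velocities; positions: p0=-3 p1=13 p2=13; velocities now: v0=-2 v1=-1 v2=0
Advance to t=4 (no further collisions before then); velocities: v0=-2 v1=-1 v2=0; positions = -5 12 13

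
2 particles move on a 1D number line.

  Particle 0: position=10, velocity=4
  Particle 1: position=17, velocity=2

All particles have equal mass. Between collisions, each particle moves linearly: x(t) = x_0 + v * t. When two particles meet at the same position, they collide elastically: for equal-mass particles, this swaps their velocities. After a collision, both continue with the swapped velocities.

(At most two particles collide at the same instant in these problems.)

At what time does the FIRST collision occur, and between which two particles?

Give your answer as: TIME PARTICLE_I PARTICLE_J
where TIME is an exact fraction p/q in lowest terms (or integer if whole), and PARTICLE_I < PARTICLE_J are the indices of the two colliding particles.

Pair (0,1): pos 10,17 vel 4,2 -> gap=7, closing at 2/unit, collide at t=7/2
Earliest collision: t=7/2 between 0 and 1

Answer: 7/2 0 1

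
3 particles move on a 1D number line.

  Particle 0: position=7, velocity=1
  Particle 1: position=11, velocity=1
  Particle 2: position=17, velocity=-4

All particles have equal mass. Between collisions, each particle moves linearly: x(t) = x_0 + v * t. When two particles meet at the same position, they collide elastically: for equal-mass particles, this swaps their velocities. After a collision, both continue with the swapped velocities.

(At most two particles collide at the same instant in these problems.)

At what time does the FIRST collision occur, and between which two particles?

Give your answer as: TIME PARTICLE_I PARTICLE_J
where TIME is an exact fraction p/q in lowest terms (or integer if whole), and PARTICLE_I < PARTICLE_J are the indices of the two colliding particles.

Answer: 6/5 1 2

Derivation:
Pair (0,1): pos 7,11 vel 1,1 -> not approaching (rel speed 0 <= 0)
Pair (1,2): pos 11,17 vel 1,-4 -> gap=6, closing at 5/unit, collide at t=6/5
Earliest collision: t=6/5 between 1 and 2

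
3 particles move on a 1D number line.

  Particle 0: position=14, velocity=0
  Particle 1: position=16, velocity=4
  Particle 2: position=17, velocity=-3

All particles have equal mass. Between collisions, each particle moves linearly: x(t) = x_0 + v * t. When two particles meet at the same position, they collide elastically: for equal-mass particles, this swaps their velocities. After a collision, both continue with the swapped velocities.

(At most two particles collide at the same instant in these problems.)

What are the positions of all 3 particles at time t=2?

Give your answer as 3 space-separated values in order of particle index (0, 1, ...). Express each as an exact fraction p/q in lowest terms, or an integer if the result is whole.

Answer: 11 14 24

Derivation:
Collision at t=1/7: particles 1 and 2 swap velocities; positions: p0=14 p1=116/7 p2=116/7; velocities now: v0=0 v1=-3 v2=4
Collision at t=1: particles 0 and 1 swap velocities; positions: p0=14 p1=14 p2=20; velocities now: v0=-3 v1=0 v2=4
Advance to t=2 (no further collisions before then); velocities: v0=-3 v1=0 v2=4; positions = 11 14 24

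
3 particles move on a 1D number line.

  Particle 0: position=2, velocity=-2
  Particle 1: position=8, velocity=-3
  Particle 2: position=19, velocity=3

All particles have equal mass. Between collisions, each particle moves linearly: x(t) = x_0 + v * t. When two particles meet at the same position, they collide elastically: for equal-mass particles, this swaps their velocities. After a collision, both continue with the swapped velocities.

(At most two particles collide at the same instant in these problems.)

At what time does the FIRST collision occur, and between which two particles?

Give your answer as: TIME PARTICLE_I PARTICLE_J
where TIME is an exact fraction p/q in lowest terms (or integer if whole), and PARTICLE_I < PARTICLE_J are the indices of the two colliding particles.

Pair (0,1): pos 2,8 vel -2,-3 -> gap=6, closing at 1/unit, collide at t=6
Pair (1,2): pos 8,19 vel -3,3 -> not approaching (rel speed -6 <= 0)
Earliest collision: t=6 between 0 and 1

Answer: 6 0 1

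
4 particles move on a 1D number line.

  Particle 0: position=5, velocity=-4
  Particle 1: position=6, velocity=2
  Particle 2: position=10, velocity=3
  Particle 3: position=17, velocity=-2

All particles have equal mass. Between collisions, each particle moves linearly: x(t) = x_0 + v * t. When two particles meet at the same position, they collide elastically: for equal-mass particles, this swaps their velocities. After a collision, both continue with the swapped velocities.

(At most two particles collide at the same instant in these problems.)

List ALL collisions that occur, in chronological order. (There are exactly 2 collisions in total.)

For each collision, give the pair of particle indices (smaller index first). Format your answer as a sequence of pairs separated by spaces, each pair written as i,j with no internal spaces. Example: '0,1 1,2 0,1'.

Collision at t=7/5: particles 2 and 3 swap velocities; positions: p0=-3/5 p1=44/5 p2=71/5 p3=71/5; velocities now: v0=-4 v1=2 v2=-2 v3=3
Collision at t=11/4: particles 1 and 2 swap velocities; positions: p0=-6 p1=23/2 p2=23/2 p3=73/4; velocities now: v0=-4 v1=-2 v2=2 v3=3

Answer: 2,3 1,2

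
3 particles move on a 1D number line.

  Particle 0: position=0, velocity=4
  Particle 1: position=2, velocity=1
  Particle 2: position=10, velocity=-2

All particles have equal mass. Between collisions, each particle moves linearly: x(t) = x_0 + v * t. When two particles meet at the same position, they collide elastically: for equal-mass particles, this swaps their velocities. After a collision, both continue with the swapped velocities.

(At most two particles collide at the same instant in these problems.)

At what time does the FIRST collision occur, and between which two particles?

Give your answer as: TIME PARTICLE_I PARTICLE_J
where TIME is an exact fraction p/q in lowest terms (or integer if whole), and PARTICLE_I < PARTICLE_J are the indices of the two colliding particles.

Pair (0,1): pos 0,2 vel 4,1 -> gap=2, closing at 3/unit, collide at t=2/3
Pair (1,2): pos 2,10 vel 1,-2 -> gap=8, closing at 3/unit, collide at t=8/3
Earliest collision: t=2/3 between 0 and 1

Answer: 2/3 0 1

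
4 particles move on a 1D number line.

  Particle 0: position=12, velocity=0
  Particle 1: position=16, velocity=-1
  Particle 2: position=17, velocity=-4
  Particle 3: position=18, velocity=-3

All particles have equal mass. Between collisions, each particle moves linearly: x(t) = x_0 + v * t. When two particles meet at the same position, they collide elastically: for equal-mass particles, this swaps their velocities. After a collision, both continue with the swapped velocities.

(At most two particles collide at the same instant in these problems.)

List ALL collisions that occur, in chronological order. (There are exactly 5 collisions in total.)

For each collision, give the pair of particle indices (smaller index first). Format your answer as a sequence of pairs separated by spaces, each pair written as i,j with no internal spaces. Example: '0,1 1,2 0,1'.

Answer: 1,2 2,3 0,1 1,2 2,3

Derivation:
Collision at t=1/3: particles 1 and 2 swap velocities; positions: p0=12 p1=47/3 p2=47/3 p3=17; velocities now: v0=0 v1=-4 v2=-1 v3=-3
Collision at t=1: particles 2 and 3 swap velocities; positions: p0=12 p1=13 p2=15 p3=15; velocities now: v0=0 v1=-4 v2=-3 v3=-1
Collision at t=5/4: particles 0 and 1 swap velocities; positions: p0=12 p1=12 p2=57/4 p3=59/4; velocities now: v0=-4 v1=0 v2=-3 v3=-1
Collision at t=2: particles 1 and 2 swap velocities; positions: p0=9 p1=12 p2=12 p3=14; velocities now: v0=-4 v1=-3 v2=0 v3=-1
Collision at t=4: particles 2 and 3 swap velocities; positions: p0=1 p1=6 p2=12 p3=12; velocities now: v0=-4 v1=-3 v2=-1 v3=0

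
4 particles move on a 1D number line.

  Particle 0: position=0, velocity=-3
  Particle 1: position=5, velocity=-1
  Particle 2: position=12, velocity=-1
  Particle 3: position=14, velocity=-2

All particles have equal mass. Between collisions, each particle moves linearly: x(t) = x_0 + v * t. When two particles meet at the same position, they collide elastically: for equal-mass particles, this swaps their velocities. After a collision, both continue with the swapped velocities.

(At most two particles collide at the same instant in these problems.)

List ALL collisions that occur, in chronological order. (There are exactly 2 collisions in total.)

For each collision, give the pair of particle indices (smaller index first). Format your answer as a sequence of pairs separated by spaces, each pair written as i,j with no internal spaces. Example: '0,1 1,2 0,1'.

Collision at t=2: particles 2 and 3 swap velocities; positions: p0=-6 p1=3 p2=10 p3=10; velocities now: v0=-3 v1=-1 v2=-2 v3=-1
Collision at t=9: particles 1 and 2 swap velocities; positions: p0=-27 p1=-4 p2=-4 p3=3; velocities now: v0=-3 v1=-2 v2=-1 v3=-1

Answer: 2,3 1,2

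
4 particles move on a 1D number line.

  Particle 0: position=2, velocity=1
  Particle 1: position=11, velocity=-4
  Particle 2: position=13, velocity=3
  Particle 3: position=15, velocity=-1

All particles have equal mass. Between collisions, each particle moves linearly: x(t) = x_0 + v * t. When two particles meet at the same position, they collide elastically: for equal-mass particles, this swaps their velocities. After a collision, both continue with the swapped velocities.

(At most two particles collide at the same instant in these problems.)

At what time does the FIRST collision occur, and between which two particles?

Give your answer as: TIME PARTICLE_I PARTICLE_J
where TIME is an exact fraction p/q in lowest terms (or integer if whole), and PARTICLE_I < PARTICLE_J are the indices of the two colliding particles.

Answer: 1/2 2 3

Derivation:
Pair (0,1): pos 2,11 vel 1,-4 -> gap=9, closing at 5/unit, collide at t=9/5
Pair (1,2): pos 11,13 vel -4,3 -> not approaching (rel speed -7 <= 0)
Pair (2,3): pos 13,15 vel 3,-1 -> gap=2, closing at 4/unit, collide at t=1/2
Earliest collision: t=1/2 between 2 and 3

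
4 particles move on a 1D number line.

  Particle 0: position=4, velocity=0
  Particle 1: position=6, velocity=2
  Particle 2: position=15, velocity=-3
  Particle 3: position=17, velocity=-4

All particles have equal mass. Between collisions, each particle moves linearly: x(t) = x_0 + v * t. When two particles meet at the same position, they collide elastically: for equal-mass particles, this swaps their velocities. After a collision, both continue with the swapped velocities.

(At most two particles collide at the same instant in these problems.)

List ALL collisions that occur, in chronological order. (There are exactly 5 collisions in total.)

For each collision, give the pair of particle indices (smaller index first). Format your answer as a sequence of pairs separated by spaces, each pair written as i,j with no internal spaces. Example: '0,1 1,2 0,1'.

Collision at t=9/5: particles 1 and 2 swap velocities; positions: p0=4 p1=48/5 p2=48/5 p3=49/5; velocities now: v0=0 v1=-3 v2=2 v3=-4
Collision at t=11/6: particles 2 and 3 swap velocities; positions: p0=4 p1=19/2 p2=29/3 p3=29/3; velocities now: v0=0 v1=-3 v2=-4 v3=2
Collision at t=2: particles 1 and 2 swap velocities; positions: p0=4 p1=9 p2=9 p3=10; velocities now: v0=0 v1=-4 v2=-3 v3=2
Collision at t=13/4: particles 0 and 1 swap velocities; positions: p0=4 p1=4 p2=21/4 p3=25/2; velocities now: v0=-4 v1=0 v2=-3 v3=2
Collision at t=11/3: particles 1 and 2 swap velocities; positions: p0=7/3 p1=4 p2=4 p3=40/3; velocities now: v0=-4 v1=-3 v2=0 v3=2

Answer: 1,2 2,3 1,2 0,1 1,2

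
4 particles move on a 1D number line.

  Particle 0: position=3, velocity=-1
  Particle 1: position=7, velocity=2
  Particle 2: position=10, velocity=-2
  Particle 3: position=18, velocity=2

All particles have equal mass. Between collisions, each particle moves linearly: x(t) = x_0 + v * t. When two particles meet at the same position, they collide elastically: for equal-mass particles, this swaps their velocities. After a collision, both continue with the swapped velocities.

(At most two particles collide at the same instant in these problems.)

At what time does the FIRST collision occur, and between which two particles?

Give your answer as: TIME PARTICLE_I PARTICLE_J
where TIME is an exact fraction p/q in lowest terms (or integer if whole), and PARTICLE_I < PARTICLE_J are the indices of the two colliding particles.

Pair (0,1): pos 3,7 vel -1,2 -> not approaching (rel speed -3 <= 0)
Pair (1,2): pos 7,10 vel 2,-2 -> gap=3, closing at 4/unit, collide at t=3/4
Pair (2,3): pos 10,18 vel -2,2 -> not approaching (rel speed -4 <= 0)
Earliest collision: t=3/4 between 1 and 2

Answer: 3/4 1 2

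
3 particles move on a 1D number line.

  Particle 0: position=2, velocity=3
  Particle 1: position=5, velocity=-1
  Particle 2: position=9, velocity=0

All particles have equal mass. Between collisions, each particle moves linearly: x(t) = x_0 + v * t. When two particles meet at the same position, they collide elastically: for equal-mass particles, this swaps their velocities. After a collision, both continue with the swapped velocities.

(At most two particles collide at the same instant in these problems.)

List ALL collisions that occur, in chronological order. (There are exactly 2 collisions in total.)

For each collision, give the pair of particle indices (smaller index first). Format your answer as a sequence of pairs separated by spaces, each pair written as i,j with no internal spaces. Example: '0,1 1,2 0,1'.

Answer: 0,1 1,2

Derivation:
Collision at t=3/4: particles 0 and 1 swap velocities; positions: p0=17/4 p1=17/4 p2=9; velocities now: v0=-1 v1=3 v2=0
Collision at t=7/3: particles 1 and 2 swap velocities; positions: p0=8/3 p1=9 p2=9; velocities now: v0=-1 v1=0 v2=3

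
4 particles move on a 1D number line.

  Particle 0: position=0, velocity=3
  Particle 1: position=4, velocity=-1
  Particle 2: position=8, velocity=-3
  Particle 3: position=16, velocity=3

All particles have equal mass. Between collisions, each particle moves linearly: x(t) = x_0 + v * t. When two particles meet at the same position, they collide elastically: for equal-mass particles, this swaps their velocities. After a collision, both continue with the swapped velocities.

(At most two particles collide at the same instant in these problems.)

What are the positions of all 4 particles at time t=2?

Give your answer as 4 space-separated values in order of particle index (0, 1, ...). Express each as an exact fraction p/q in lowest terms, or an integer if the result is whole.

Collision at t=1: particles 0 and 1 swap velocities; positions: p0=3 p1=3 p2=5 p3=19; velocities now: v0=-1 v1=3 v2=-3 v3=3
Collision at t=4/3: particles 1 and 2 swap velocities; positions: p0=8/3 p1=4 p2=4 p3=20; velocities now: v0=-1 v1=-3 v2=3 v3=3
Collision at t=2: particles 0 and 1 swap velocities; positions: p0=2 p1=2 p2=6 p3=22; velocities now: v0=-3 v1=-1 v2=3 v3=3
Advance to t=2 (no further collisions before then); velocities: v0=-3 v1=-1 v2=3 v3=3; positions = 2 2 6 22

Answer: 2 2 6 22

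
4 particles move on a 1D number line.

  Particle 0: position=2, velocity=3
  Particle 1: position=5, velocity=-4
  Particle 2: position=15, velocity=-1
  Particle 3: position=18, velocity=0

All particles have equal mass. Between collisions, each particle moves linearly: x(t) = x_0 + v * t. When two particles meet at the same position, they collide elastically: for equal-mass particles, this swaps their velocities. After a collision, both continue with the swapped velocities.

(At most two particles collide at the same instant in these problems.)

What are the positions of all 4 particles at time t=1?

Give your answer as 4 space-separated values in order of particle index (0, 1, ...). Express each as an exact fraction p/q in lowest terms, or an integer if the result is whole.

Answer: 1 5 14 18

Derivation:
Collision at t=3/7: particles 0 and 1 swap velocities; positions: p0=23/7 p1=23/7 p2=102/7 p3=18; velocities now: v0=-4 v1=3 v2=-1 v3=0
Advance to t=1 (no further collisions before then); velocities: v0=-4 v1=3 v2=-1 v3=0; positions = 1 5 14 18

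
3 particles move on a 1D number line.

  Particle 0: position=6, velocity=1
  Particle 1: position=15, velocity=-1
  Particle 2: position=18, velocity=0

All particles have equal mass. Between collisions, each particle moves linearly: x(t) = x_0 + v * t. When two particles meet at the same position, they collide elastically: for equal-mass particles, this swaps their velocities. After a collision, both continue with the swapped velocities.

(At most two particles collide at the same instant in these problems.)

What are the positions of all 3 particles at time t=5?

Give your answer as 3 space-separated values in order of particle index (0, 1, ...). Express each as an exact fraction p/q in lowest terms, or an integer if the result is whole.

Collision at t=9/2: particles 0 and 1 swap velocities; positions: p0=21/2 p1=21/2 p2=18; velocities now: v0=-1 v1=1 v2=0
Advance to t=5 (no further collisions before then); velocities: v0=-1 v1=1 v2=0; positions = 10 11 18

Answer: 10 11 18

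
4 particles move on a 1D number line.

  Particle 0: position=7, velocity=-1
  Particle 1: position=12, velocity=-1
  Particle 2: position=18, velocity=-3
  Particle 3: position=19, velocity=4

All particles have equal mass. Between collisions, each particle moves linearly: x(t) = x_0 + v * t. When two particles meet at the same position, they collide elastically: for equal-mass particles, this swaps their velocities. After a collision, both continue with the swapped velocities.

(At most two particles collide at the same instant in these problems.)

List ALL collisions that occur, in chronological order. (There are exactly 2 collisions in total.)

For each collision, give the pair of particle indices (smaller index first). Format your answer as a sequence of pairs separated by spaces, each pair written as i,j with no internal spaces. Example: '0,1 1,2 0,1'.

Collision at t=3: particles 1 and 2 swap velocities; positions: p0=4 p1=9 p2=9 p3=31; velocities now: v0=-1 v1=-3 v2=-1 v3=4
Collision at t=11/2: particles 0 and 1 swap velocities; positions: p0=3/2 p1=3/2 p2=13/2 p3=41; velocities now: v0=-3 v1=-1 v2=-1 v3=4

Answer: 1,2 0,1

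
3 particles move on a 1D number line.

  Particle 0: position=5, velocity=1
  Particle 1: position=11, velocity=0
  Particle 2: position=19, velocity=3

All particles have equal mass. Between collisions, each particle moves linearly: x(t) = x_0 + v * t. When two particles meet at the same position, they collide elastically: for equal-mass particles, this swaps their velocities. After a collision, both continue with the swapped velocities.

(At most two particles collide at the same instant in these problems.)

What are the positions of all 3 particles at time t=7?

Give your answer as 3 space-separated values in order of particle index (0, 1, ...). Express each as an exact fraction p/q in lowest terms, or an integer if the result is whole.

Collision at t=6: particles 0 and 1 swap velocities; positions: p0=11 p1=11 p2=37; velocities now: v0=0 v1=1 v2=3
Advance to t=7 (no further collisions before then); velocities: v0=0 v1=1 v2=3; positions = 11 12 40

Answer: 11 12 40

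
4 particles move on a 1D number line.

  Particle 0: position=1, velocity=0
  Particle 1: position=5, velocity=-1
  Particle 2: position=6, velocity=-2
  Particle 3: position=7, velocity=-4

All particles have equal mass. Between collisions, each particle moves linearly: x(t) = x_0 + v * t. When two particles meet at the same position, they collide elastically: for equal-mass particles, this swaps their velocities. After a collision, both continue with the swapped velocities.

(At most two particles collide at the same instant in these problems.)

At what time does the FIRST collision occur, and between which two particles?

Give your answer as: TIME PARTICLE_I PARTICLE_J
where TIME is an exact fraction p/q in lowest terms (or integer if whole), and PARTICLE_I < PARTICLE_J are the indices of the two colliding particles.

Pair (0,1): pos 1,5 vel 0,-1 -> gap=4, closing at 1/unit, collide at t=4
Pair (1,2): pos 5,6 vel -1,-2 -> gap=1, closing at 1/unit, collide at t=1
Pair (2,3): pos 6,7 vel -2,-4 -> gap=1, closing at 2/unit, collide at t=1/2
Earliest collision: t=1/2 between 2 and 3

Answer: 1/2 2 3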